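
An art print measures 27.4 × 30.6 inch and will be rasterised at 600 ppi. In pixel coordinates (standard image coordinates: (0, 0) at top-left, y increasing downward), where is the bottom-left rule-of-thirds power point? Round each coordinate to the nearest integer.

In pixels the canvas is 27.4 × 600 = 16440 wide and 30.6 × 600 = 18360 tall.
The bottom-left point is one-third across and two-thirds down:
x = 1 × 16440/3 ≈ 5480; y = 2 × 18360/3 ≈ 12240.

(5480, 12240)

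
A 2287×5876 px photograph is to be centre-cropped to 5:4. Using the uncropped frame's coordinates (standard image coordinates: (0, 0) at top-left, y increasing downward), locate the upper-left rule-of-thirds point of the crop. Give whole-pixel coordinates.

(762, 2633)

2287/5876 < 5/4, so the 5:4 crop keeps the full width 2287 and trims height to 2287 × 4/5 = 1829.60 px.
Top offset = (5876 − 1829.60)/2 = 2023.20 px; left offset = 0.
Upper-left is one-third across and one-third down within the crop:
x = 0.00 + 1 × 2287.00/3 ≈ 762; y = 2023.20 + 1 × 1829.60/3 ≈ 2633.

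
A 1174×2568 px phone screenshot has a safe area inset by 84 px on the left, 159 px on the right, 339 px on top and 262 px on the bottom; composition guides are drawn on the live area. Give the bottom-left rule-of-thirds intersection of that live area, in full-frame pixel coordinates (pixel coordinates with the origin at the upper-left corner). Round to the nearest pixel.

(394, 1650)

Content width = 1174 − 84 − 159 = 931 px; content height = 2568 − 339 − 262 = 1967 px.
Bottom-left is one-third across and two-thirds down within the live area.
x = 84 + 1 × 931/3 = 84 + 310.33 ≈ 394
y = 339 + 2 × 1967/3 = 339 + 1311.33 ≈ 1650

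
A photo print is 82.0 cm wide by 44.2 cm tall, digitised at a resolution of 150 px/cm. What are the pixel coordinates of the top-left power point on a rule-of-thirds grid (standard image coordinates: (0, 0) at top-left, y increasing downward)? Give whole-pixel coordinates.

In pixels the canvas is 82.0 × 150 = 12300 wide and 44.2 × 150 = 6630 tall.
The top-left point is one-third across and one-third down:
x = 1 × 12300/3 ≈ 4100; y = 1 × 6630/3 ≈ 2210.

(4100, 2210)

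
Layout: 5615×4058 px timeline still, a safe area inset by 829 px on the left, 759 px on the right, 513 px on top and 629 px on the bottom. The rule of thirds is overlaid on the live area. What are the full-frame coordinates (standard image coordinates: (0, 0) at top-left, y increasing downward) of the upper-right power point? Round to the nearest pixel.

(3514, 1485)

Content width = 5615 − 829 − 759 = 4027 px; content height = 4058 − 513 − 629 = 2916 px.
Upper-right is two-thirds across and one-third down within the live area.
x = 829 + 2 × 4027/3 = 829 + 2684.67 ≈ 3514
y = 513 + 1 × 2916/3 = 513 + 972.00 ≈ 1485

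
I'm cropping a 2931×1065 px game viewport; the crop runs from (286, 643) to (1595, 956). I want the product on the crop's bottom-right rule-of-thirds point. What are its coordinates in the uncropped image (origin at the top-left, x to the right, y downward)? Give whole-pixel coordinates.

Crop width = 1595 − 286 = 1309 px; one third is 436.33 px.
Crop height = 956 − 643 = 313 px; one third is 104.33 px.
The bottom-right point is two-thirds across and two-thirds down within the crop:
x = 286 + 2 × 436.33 ≈ 1159; y = 643 + 2 × 104.33 ≈ 852.

(1159, 852)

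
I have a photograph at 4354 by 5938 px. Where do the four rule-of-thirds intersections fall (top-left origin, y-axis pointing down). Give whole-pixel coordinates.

One third of 4354 is 1451.33; one third of 5938 is 1979.33.
Vertical third lines at x = 1451 and x = 2903; horizontal third lines at y = 1979 and y = 3959.

(1451, 1979), (2903, 1979), (1451, 3959), (2903, 3959)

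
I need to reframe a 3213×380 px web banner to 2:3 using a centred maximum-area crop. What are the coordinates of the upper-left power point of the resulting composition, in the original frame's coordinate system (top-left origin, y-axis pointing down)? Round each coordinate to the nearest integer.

x = 1564 px, y = 127 px

3213/380 > 2/3, so the 2:3 crop keeps the full height 380 and trims width to 380 × 2/3 = 253.33 px.
Left offset = (3213 − 253.33)/2 = 1479.83 px; top offset = 0.
Upper-left is one-third across and one-third down within the crop:
x = 1479.83 + 1 × 253.33/3 ≈ 1564; y = 0.00 + 1 × 380.00/3 ≈ 127.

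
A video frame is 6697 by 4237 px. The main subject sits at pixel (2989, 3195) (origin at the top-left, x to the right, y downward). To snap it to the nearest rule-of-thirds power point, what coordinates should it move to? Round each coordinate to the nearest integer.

Third lines: x ∈ {2232, 4465}, y ∈ {1412, 2825}.
2989 is closer to x = 2232; 3195 is closer to y = 2825.
So the nearest intersection is the lower-left power point.

x = 2232 px, y = 2825 px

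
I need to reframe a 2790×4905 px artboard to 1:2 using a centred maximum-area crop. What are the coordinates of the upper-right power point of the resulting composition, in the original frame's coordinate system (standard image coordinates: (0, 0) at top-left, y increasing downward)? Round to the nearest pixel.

2790/4905 > 1/2, so the 1:2 crop keeps the full height 4905 and trims width to 4905 × 1/2 = 2452.50 px.
Left offset = (2790 − 2452.50)/2 = 168.75 px; top offset = 0.
Upper-right is two-thirds across and one-third down within the crop:
x = 168.75 + 2 × 2452.50/3 ≈ 1804; y = 0.00 + 1 × 4905.00/3 ≈ 1635.

(1804, 1635)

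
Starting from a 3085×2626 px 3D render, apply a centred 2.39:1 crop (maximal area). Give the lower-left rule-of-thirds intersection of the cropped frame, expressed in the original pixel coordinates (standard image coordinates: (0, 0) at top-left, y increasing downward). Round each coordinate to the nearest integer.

3085/2626 < 2.39/1, so the 2.39:1 crop keeps the full width 3085 and trims height to 3085 × 1/2.39 = 1290.79 px.
Top offset = (2626 − 1290.79)/2 = 667.60 px; left offset = 0.
Lower-left is one-third across and two-thirds down within the crop:
x = 0.00 + 1 × 3085.00/3 ≈ 1028; y = 667.60 + 2 × 1290.79/3 ≈ 1528.

x = 1028 px, y = 1528 px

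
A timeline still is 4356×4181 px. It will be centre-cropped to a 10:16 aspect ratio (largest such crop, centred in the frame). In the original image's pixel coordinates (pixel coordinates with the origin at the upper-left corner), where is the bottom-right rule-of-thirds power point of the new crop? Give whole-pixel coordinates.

(2614, 2787)

4356/4181 > 10/16, so the 10:16 crop keeps the full height 4181 and trims width to 4181 × 10/16 = 2613.12 px.
Left offset = (4356 − 2613.12)/2 = 871.44 px; top offset = 0.
Bottom-right is two-thirds across and two-thirds down within the crop:
x = 871.44 + 2 × 2613.12/3 ≈ 2614; y = 0.00 + 2 × 4181.00/3 ≈ 2787.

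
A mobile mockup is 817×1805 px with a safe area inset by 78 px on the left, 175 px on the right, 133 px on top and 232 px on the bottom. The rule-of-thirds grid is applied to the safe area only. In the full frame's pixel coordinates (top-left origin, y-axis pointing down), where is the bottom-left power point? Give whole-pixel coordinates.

(266, 1093)

Content width = 817 − 78 − 175 = 564 px; content height = 1805 − 133 − 232 = 1440 px.
Bottom-left is one-third across and two-thirds down within the safe area.
x = 78 + 1 × 564/3 = 78 + 188.00 ≈ 266
y = 133 + 2 × 1440/3 = 133 + 960.00 ≈ 1093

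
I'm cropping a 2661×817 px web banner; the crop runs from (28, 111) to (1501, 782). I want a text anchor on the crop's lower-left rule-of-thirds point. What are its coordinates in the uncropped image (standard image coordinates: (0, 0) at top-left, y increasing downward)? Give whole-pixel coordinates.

x = 519 px, y = 558 px

Crop width = 1501 − 28 = 1473 px; one third is 491.00 px.
Crop height = 782 − 111 = 671 px; one third is 223.67 px.
The lower-left point is one-third across and two-thirds down within the crop:
x = 28 + 1 × 491.00 ≈ 519; y = 111 + 2 × 223.67 ≈ 558.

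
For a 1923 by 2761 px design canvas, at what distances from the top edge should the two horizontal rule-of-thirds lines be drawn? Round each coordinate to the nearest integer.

2761 / 3 = 920.33, so the horizontal lines sit at one and two thirds of 2761.

y = 920 px and y = 1841 px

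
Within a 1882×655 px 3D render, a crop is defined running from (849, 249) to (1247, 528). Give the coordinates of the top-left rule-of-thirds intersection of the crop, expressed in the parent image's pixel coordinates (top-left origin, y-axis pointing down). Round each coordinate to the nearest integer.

Crop width = 1247 − 849 = 398 px; one third is 132.67 px.
Crop height = 528 − 249 = 279 px; one third is 93.00 px.
The top-left point is one-third across and one-third down within the crop:
x = 849 + 1 × 132.67 ≈ 982; y = 249 + 1 × 93.00 ≈ 342.

(982, 342)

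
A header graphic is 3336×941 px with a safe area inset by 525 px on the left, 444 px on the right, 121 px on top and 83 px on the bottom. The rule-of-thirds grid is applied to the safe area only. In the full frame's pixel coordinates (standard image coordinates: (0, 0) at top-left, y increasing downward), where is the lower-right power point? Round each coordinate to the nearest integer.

(2103, 612)

Content width = 3336 − 525 − 444 = 2367 px; content height = 941 − 121 − 83 = 737 px.
Lower-right is two-thirds across and two-thirds down within the safe area.
x = 525 + 2 × 2367/3 = 525 + 1578.00 ≈ 2103
y = 121 + 2 × 737/3 = 121 + 491.33 ≈ 612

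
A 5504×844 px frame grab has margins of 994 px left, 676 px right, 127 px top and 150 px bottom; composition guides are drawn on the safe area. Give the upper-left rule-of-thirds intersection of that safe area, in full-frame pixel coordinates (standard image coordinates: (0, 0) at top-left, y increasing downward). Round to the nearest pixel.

Content width = 5504 − 994 − 676 = 3834 px; content height = 844 − 127 − 150 = 567 px.
Upper-left is one-third across and one-third down within the safe area.
x = 994 + 1 × 3834/3 = 994 + 1278.00 ≈ 2272
y = 127 + 1 × 567/3 = 127 + 189.00 ≈ 316

(2272, 316)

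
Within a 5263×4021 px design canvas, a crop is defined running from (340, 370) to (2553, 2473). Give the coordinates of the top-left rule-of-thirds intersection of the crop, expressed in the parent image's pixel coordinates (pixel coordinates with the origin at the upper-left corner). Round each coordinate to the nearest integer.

Crop width = 2553 − 340 = 2213 px; one third is 737.67 px.
Crop height = 2473 − 370 = 2103 px; one third is 701.00 px.
The top-left point is one-third across and one-third down within the crop:
x = 340 + 1 × 737.67 ≈ 1078; y = 370 + 1 × 701.00 ≈ 1071.

x = 1078 px, y = 1071 px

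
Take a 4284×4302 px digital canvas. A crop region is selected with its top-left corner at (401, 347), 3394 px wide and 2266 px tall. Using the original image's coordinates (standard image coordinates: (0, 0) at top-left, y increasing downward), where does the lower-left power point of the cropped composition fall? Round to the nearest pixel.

x = 1532 px, y = 1858 px

One third of the crop width 3394 is 1131.33 px.
One third of the crop height 2266 is 755.33 px.
The lower-left point is one-third across and two-thirds down within the crop:
x = 401 + 1 × 1131.33 ≈ 1532; y = 347 + 2 × 755.33 ≈ 1858.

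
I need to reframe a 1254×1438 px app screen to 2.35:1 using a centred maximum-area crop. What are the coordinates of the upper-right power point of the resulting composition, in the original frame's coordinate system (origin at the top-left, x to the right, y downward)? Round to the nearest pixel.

(836, 630)

1254/1438 < 2.35/1, so the 2.35:1 crop keeps the full width 1254 and trims height to 1254 × 1/2.35 = 533.62 px.
Top offset = (1438 − 533.62)/2 = 452.19 px; left offset = 0.
Upper-right is two-thirds across and one-third down within the crop:
x = 0.00 + 2 × 1254.00/3 ≈ 836; y = 452.19 + 1 × 533.62/3 ≈ 630.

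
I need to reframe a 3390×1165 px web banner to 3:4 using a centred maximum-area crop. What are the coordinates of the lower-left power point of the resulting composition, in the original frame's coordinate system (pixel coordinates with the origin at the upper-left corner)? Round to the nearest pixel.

3390/1165 > 3/4, so the 3:4 crop keeps the full height 1165 and trims width to 1165 × 3/4 = 873.75 px.
Left offset = (3390 − 873.75)/2 = 1258.12 px; top offset = 0.
Lower-left is one-third across and two-thirds down within the crop:
x = 1258.12 + 1 × 873.75/3 ≈ 1549; y = 0.00 + 2 × 1165.00/3 ≈ 777.

x = 1549 px, y = 777 px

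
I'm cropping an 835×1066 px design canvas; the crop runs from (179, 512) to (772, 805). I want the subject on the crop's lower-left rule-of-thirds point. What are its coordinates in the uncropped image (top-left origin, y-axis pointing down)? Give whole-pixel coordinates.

(377, 707)

Crop width = 772 − 179 = 593 px; one third is 197.67 px.
Crop height = 805 − 512 = 293 px; one third is 97.67 px.
The lower-left point is one-third across and two-thirds down within the crop:
x = 179 + 1 × 197.67 ≈ 377; y = 512 + 2 × 97.67 ≈ 707.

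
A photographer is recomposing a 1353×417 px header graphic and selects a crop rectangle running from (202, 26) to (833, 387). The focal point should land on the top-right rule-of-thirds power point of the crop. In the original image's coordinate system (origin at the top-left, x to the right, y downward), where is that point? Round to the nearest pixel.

Crop width = 833 − 202 = 631 px; one third is 210.33 px.
Crop height = 387 − 26 = 361 px; one third is 120.33 px.
The top-right point is two-thirds across and one-third down within the crop:
x = 202 + 2 × 210.33 ≈ 623; y = 26 + 1 × 120.33 ≈ 146.

x = 623 px, y = 146 px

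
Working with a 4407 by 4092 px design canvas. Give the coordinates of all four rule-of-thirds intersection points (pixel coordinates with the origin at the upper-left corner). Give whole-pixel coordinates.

One third of 4407 is 1469; one third of 4092 is 1364.
Vertical third lines at x = 1469 and x = 2938; horizontal third lines at y = 1364 and y = 2728.

(1469, 1364), (2938, 1364), (1469, 2728), (2938, 2728)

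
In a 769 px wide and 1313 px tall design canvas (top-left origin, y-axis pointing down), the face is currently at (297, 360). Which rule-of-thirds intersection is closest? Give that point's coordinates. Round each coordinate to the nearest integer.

Third lines: x ∈ {256, 513}, y ∈ {438, 875}.
297 is closer to x = 256; 360 is closer to y = 438.
So the nearest intersection is the upper-left power point.

x = 256 px, y = 438 px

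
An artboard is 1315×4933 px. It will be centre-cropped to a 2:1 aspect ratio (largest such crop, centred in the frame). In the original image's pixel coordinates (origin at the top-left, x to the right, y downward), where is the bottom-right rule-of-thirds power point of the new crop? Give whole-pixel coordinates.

1315/4933 < 2/1, so the 2:1 crop keeps the full width 1315 and trims height to 1315 × 1/2 = 657.50 px.
Top offset = (4933 − 657.50)/2 = 2137.75 px; left offset = 0.
Bottom-right is two-thirds across and two-thirds down within the crop:
x = 0.00 + 2 × 1315.00/3 ≈ 877; y = 2137.75 + 2 × 657.50/3 ≈ 2576.

x = 877 px, y = 2576 px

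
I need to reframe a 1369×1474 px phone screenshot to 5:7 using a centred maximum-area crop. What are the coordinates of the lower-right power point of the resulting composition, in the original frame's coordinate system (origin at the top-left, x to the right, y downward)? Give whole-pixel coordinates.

x = 860 px, y = 983 px

1369/1474 > 5/7, so the 5:7 crop keeps the full height 1474 and trims width to 1474 × 5/7 = 1052.86 px.
Left offset = (1369 − 1052.86)/2 = 158.07 px; top offset = 0.
Lower-right is two-thirds across and two-thirds down within the crop:
x = 158.07 + 2 × 1052.86/3 ≈ 860; y = 0.00 + 2 × 1474.00/3 ≈ 983.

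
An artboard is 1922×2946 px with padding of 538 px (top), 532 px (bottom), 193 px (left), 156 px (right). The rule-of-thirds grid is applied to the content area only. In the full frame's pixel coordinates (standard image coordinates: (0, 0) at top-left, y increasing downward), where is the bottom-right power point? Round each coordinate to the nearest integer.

x = 1242 px, y = 1789 px

Content width = 1922 − 193 − 156 = 1573 px; content height = 2946 − 538 − 532 = 1876 px.
Bottom-right is two-thirds across and two-thirds down within the content area.
x = 193 + 2 × 1573/3 = 193 + 1048.67 ≈ 1242
y = 538 + 2 × 1876/3 = 538 + 1250.67 ≈ 1789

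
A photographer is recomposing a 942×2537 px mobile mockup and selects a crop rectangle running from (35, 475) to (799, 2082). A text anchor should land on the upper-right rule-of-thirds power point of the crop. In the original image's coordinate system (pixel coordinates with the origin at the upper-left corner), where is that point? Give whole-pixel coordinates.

x = 544 px, y = 1011 px

Crop width = 799 − 35 = 764 px; one third is 254.67 px.
Crop height = 2082 − 475 = 1607 px; one third is 535.67 px.
The upper-right point is two-thirds across and one-third down within the crop:
x = 35 + 2 × 254.67 ≈ 544; y = 475 + 1 × 535.67 ≈ 1011.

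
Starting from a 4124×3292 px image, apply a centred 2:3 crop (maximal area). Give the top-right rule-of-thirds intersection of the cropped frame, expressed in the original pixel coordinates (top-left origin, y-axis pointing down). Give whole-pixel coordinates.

4124/3292 > 2/3, so the 2:3 crop keeps the full height 3292 and trims width to 3292 × 2/3 = 2194.67 px.
Left offset = (4124 − 2194.67)/2 = 964.67 px; top offset = 0.
Top-right is two-thirds across and one-third down within the crop:
x = 964.67 + 2 × 2194.67/3 ≈ 2428; y = 0.00 + 1 × 3292.00/3 ≈ 1097.

(2428, 1097)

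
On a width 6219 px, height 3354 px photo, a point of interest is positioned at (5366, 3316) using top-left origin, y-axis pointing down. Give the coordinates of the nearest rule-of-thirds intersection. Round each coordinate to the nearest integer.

Third lines: x ∈ {2073, 4146}, y ∈ {1118, 2236}.
5366 is closer to x = 4146; 3316 is closer to y = 2236.
So the nearest intersection is the lower-right power point.

x = 4146 px, y = 2236 px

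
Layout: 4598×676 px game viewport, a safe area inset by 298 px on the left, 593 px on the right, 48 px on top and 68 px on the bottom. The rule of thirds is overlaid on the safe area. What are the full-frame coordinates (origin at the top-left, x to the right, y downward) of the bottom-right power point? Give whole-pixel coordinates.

Content width = 4598 − 298 − 593 = 3707 px; content height = 676 − 48 − 68 = 560 px.
Bottom-right is two-thirds across and two-thirds down within the safe area.
x = 298 + 2 × 3707/3 = 298 + 2471.33 ≈ 2769
y = 48 + 2 × 560/3 = 48 + 373.33 ≈ 421

x = 2769 px, y = 421 px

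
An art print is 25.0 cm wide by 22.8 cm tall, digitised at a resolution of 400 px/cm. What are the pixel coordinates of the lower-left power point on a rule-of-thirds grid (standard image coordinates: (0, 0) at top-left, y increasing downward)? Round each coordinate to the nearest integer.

x = 3333 px, y = 6080 px

In pixels the canvas is 25.0 × 400 = 10000 wide and 22.8 × 400 = 9120 tall.
The lower-left point is one-third across and two-thirds down:
x = 1 × 10000/3 ≈ 3333; y = 2 × 9120/3 ≈ 6080.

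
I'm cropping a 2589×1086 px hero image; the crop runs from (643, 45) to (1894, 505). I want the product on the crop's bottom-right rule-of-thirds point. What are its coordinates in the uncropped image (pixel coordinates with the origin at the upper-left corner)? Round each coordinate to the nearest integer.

x = 1477 px, y = 352 px

Crop width = 1894 − 643 = 1251 px; one third is 417.00 px.
Crop height = 505 − 45 = 460 px; one third is 153.33 px.
The bottom-right point is two-thirds across and two-thirds down within the crop:
x = 643 + 2 × 417.00 ≈ 1477; y = 45 + 2 × 153.33 ≈ 352.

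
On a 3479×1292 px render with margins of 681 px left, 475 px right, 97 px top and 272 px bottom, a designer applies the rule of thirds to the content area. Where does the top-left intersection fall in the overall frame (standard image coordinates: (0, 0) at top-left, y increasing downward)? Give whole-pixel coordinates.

Content width = 3479 − 681 − 475 = 2323 px; content height = 1292 − 97 − 272 = 923 px.
Top-left is one-third across and one-third down within the content area.
x = 681 + 1 × 2323/3 = 681 + 774.33 ≈ 1455
y = 97 + 1 × 923/3 = 97 + 307.67 ≈ 405

x = 1455 px, y = 405 px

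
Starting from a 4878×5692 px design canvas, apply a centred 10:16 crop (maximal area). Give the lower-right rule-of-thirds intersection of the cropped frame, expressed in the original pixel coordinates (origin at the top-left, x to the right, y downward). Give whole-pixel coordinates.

(3032, 3795)

4878/5692 > 10/16, so the 10:16 crop keeps the full height 5692 and trims width to 5692 × 10/16 = 3557.50 px.
Left offset = (4878 − 3557.50)/2 = 660.25 px; top offset = 0.
Lower-right is two-thirds across and two-thirds down within the crop:
x = 660.25 + 2 × 3557.50/3 ≈ 3032; y = 0.00 + 2 × 5692.00/3 ≈ 3795.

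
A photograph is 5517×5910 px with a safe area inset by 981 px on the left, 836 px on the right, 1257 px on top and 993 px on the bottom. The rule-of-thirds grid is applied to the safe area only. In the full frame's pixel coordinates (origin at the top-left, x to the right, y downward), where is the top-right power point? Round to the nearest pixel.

Content width = 5517 − 981 − 836 = 3700 px; content height = 5910 − 1257 − 993 = 3660 px.
Top-right is two-thirds across and one-third down within the safe area.
x = 981 + 2 × 3700/3 = 981 + 2466.67 ≈ 3448
y = 1257 + 1 × 3660/3 = 1257 + 1220.00 ≈ 2477

(3448, 2477)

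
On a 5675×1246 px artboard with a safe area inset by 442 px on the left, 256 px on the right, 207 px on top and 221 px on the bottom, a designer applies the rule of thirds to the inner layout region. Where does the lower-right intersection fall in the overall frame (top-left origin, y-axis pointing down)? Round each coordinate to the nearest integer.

Content width = 5675 − 442 − 256 = 4977 px; content height = 1246 − 207 − 221 = 818 px.
Lower-right is two-thirds across and two-thirds down within the inner layout region.
x = 442 + 2 × 4977/3 = 442 + 3318.00 ≈ 3760
y = 207 + 2 × 818/3 = 207 + 545.33 ≈ 752

(3760, 752)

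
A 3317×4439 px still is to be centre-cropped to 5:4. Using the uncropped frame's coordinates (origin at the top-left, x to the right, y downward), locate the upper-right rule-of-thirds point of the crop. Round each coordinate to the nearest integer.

x = 2211 px, y = 1777 px

3317/4439 < 5/4, so the 5:4 crop keeps the full width 3317 and trims height to 3317 × 4/5 = 2653.60 px.
Top offset = (4439 − 2653.60)/2 = 892.70 px; left offset = 0.
Upper-right is two-thirds across and one-third down within the crop:
x = 0.00 + 2 × 3317.00/3 ≈ 2211; y = 892.70 + 1 × 2653.60/3 ≈ 1777.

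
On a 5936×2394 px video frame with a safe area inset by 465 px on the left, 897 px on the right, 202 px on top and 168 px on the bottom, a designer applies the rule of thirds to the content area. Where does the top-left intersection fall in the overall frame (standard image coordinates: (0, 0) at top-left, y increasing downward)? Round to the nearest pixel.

(1990, 877)

Content width = 5936 − 465 − 897 = 4574 px; content height = 2394 − 202 − 168 = 2024 px.
Top-left is one-third across and one-third down within the content area.
x = 465 + 1 × 4574/3 = 465 + 1524.67 ≈ 1990
y = 202 + 1 × 2024/3 = 202 + 674.67 ≈ 877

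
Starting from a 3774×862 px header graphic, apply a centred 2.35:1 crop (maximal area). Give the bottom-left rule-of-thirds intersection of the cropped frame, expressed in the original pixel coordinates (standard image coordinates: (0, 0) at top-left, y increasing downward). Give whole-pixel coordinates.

3774/862 > 2.35/1, so the 2.35:1 crop keeps the full height 862 and trims width to 862 × 2.35/1 = 2025.70 px.
Left offset = (3774 − 2025.70)/2 = 874.15 px; top offset = 0.
Bottom-left is one-third across and two-thirds down within the crop:
x = 874.15 + 1 × 2025.70/3 ≈ 1549; y = 0.00 + 2 × 862.00/3 ≈ 575.

x = 1549 px, y = 575 px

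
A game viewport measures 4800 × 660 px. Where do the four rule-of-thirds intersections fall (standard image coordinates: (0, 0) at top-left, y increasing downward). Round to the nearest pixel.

One third of 4800 is 1600; one third of 660 is 220.
Vertical third lines at x = 1600 and x = 3200; horizontal third lines at y = 220 and y = 440.

(1600, 220), (3200, 220), (1600, 440), (3200, 440)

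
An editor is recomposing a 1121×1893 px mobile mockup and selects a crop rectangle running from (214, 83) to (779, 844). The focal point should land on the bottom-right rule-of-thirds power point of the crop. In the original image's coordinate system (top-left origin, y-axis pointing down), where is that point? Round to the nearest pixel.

x = 591 px, y = 590 px

Crop width = 779 − 214 = 565 px; one third is 188.33 px.
Crop height = 844 − 83 = 761 px; one third is 253.67 px.
The bottom-right point is two-thirds across and two-thirds down within the crop:
x = 214 + 2 × 188.33 ≈ 591; y = 83 + 2 × 253.67 ≈ 590.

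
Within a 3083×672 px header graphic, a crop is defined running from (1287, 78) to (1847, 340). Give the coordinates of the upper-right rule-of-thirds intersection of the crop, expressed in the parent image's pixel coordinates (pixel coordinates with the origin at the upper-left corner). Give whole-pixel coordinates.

x = 1660 px, y = 165 px

Crop width = 1847 − 1287 = 560 px; one third is 186.67 px.
Crop height = 340 − 78 = 262 px; one third is 87.33 px.
The upper-right point is two-thirds across and one-third down within the crop:
x = 1287 + 2 × 186.67 ≈ 1660; y = 78 + 1 × 87.33 ≈ 165.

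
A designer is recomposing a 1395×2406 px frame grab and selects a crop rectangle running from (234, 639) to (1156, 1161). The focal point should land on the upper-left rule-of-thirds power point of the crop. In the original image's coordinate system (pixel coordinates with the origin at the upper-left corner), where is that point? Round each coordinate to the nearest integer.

x = 541 px, y = 813 px

Crop width = 1156 − 234 = 922 px; one third is 307.33 px.
Crop height = 1161 − 639 = 522 px; one third is 174.00 px.
The upper-left point is one-third across and one-third down within the crop:
x = 234 + 1 × 307.33 ≈ 541; y = 639 + 1 × 174.00 ≈ 813.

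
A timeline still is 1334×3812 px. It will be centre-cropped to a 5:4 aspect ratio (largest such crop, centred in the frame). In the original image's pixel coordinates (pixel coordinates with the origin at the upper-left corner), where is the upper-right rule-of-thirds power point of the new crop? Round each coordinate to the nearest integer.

1334/3812 < 5/4, so the 5:4 crop keeps the full width 1334 and trims height to 1334 × 4/5 = 1067.20 px.
Top offset = (3812 − 1067.20)/2 = 1372.40 px; left offset = 0.
Upper-right is two-thirds across and one-third down within the crop:
x = 0.00 + 2 × 1334.00/3 ≈ 889; y = 1372.40 + 1 × 1067.20/3 ≈ 1728.

x = 889 px, y = 1728 px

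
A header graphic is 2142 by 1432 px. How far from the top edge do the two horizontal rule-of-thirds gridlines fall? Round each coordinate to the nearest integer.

1432 / 3 = 477.33, so the horizontal lines sit at one and two thirds of 1432.

y = 477 px and y = 955 px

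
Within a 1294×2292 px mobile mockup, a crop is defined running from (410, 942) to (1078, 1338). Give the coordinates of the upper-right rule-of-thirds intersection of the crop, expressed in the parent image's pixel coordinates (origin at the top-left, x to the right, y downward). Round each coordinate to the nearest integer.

Crop width = 1078 − 410 = 668 px; one third is 222.67 px.
Crop height = 1338 − 942 = 396 px; one third is 132.00 px.
The upper-right point is two-thirds across and one-third down within the crop:
x = 410 + 2 × 222.67 ≈ 855; y = 942 + 1 × 132.00 ≈ 1074.

(855, 1074)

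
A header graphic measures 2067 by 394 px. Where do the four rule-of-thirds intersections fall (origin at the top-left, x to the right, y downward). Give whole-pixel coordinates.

One third of 2067 is 689; one third of 394 is 131.33.
Vertical third lines at x = 689 and x = 1378; horizontal third lines at y = 131 and y = 263.

(689, 131), (1378, 131), (689, 263), (1378, 263)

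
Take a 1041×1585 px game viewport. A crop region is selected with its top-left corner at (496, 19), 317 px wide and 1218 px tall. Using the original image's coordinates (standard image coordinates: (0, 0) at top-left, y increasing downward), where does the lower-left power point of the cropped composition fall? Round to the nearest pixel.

One third of the crop width 317 is 105.67 px.
One third of the crop height 1218 is 406.00 px.
The lower-left point is one-third across and two-thirds down within the crop:
x = 496 + 1 × 105.67 ≈ 602; y = 19 + 2 × 406.00 ≈ 831.

x = 602 px, y = 831 px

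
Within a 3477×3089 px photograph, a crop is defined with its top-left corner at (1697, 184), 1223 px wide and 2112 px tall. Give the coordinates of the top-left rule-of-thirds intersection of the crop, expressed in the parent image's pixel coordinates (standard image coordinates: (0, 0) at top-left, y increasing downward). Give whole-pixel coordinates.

One third of the crop width 1223 is 407.67 px.
One third of the crop height 2112 is 704.00 px.
The top-left point is one-third across and one-third down within the crop:
x = 1697 + 1 × 407.67 ≈ 2105; y = 184 + 1 × 704.00 ≈ 888.

x = 2105 px, y = 888 px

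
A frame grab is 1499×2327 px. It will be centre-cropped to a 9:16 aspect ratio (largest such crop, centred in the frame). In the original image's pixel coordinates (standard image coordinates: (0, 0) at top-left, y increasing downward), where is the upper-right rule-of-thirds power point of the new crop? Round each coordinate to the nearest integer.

x = 968 px, y = 776 px

1499/2327 > 9/16, so the 9:16 crop keeps the full height 2327 and trims width to 2327 × 9/16 = 1308.94 px.
Left offset = (1499 − 1308.94)/2 = 95.03 px; top offset = 0.
Upper-right is two-thirds across and one-third down within the crop:
x = 95.03 + 2 × 1308.94/3 ≈ 968; y = 0.00 + 1 × 2327.00/3 ≈ 776.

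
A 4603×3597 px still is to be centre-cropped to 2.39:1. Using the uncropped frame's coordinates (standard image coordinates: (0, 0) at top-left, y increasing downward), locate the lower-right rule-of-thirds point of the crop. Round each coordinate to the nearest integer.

4603/3597 < 2.39/1, so the 2.39:1 crop keeps the full width 4603 and trims height to 4603 × 1/2.39 = 1925.94 px.
Top offset = (3597 − 1925.94)/2 = 835.53 px; left offset = 0.
Lower-right is two-thirds across and two-thirds down within the crop:
x = 0.00 + 2 × 4603.00/3 ≈ 3069; y = 835.53 + 2 × 1925.94/3 ≈ 2119.

x = 3069 px, y = 2119 px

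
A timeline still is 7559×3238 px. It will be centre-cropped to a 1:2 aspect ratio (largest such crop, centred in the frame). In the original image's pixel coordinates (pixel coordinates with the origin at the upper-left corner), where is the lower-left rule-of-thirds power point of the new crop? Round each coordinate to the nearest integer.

(3510, 2159)

7559/3238 > 1/2, so the 1:2 crop keeps the full height 3238 and trims width to 3238 × 1/2 = 1619.00 px.
Left offset = (7559 − 1619.00)/2 = 2970.00 px; top offset = 0.
Lower-left is one-third across and two-thirds down within the crop:
x = 2970.00 + 1 × 1619.00/3 ≈ 3510; y = 0.00 + 2 × 3238.00/3 ≈ 2159.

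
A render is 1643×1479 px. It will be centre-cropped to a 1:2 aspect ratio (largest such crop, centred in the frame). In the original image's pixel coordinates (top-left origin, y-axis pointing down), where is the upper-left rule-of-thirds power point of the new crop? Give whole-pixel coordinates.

1643/1479 > 1/2, so the 1:2 crop keeps the full height 1479 and trims width to 1479 × 1/2 = 739.50 px.
Left offset = (1643 − 739.50)/2 = 451.75 px; top offset = 0.
Upper-left is one-third across and one-third down within the crop:
x = 451.75 + 1 × 739.50/3 ≈ 698; y = 0.00 + 1 × 1479.00/3 ≈ 493.

x = 698 px, y = 493 px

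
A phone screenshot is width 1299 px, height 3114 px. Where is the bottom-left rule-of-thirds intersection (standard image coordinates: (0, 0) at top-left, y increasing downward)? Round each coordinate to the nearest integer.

The bottom-left point sits one-third of the way across and two-thirds of the way down.
x = 1 × 1299/3 ≈ 433; y = 2 × 3114/3 ≈ 2076.

x = 433 px, y = 2076 px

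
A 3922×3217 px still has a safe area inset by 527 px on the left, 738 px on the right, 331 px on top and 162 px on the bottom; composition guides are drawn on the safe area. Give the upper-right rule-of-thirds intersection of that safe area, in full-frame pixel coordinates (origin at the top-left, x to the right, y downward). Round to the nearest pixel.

Content width = 3922 − 527 − 738 = 2657 px; content height = 3217 − 331 − 162 = 2724 px.
Upper-right is two-thirds across and one-third down within the safe area.
x = 527 + 2 × 2657/3 = 527 + 1771.33 ≈ 2298
y = 331 + 1 × 2724/3 = 331 + 908.00 ≈ 1239

x = 2298 px, y = 1239 px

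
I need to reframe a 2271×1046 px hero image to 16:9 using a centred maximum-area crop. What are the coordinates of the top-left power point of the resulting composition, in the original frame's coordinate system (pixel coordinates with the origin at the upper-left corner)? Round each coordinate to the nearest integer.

(826, 349)

2271/1046 > 16/9, so the 16:9 crop keeps the full height 1046 and trims width to 1046 × 16/9 = 1859.56 px.
Left offset = (2271 − 1859.56)/2 = 205.72 px; top offset = 0.
Top-left is one-third across and one-third down within the crop:
x = 205.72 + 1 × 1859.56/3 ≈ 826; y = 0.00 + 1 × 1046.00/3 ≈ 349.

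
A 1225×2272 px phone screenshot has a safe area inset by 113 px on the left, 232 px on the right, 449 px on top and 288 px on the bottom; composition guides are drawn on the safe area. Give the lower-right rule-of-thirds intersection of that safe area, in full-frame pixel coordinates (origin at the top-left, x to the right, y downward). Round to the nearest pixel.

Content width = 1225 − 113 − 232 = 880 px; content height = 2272 − 449 − 288 = 1535 px.
Lower-right is two-thirds across and two-thirds down within the safe area.
x = 113 + 2 × 880/3 = 113 + 586.67 ≈ 700
y = 449 + 2 × 1535/3 = 449 + 1023.33 ≈ 1472

(700, 1472)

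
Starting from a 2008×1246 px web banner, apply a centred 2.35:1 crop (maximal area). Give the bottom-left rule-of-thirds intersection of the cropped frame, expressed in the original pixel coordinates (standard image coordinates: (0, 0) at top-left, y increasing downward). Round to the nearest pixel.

x = 669 px, y = 765 px

2008/1246 < 2.35/1, so the 2.35:1 crop keeps the full width 2008 and trims height to 2008 × 1/2.35 = 854.47 px.
Top offset = (1246 − 854.47)/2 = 195.77 px; left offset = 0.
Bottom-left is one-third across and two-thirds down within the crop:
x = 0.00 + 1 × 2008.00/3 ≈ 669; y = 195.77 + 2 × 854.47/3 ≈ 765.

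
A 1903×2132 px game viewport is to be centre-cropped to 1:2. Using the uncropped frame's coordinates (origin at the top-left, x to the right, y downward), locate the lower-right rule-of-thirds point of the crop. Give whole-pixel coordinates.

1903/2132 > 1/2, so the 1:2 crop keeps the full height 2132 and trims width to 2132 × 1/2 = 1066.00 px.
Left offset = (1903 − 1066.00)/2 = 418.50 px; top offset = 0.
Lower-right is two-thirds across and two-thirds down within the crop:
x = 418.50 + 2 × 1066.00/3 ≈ 1129; y = 0.00 + 2 × 2132.00/3 ≈ 1421.

(1129, 1421)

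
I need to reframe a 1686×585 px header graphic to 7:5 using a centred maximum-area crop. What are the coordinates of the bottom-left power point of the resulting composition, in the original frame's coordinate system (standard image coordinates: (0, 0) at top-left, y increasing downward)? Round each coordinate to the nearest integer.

1686/585 > 7/5, so the 7:5 crop keeps the full height 585 and trims width to 585 × 7/5 = 819.00 px.
Left offset = (1686 − 819.00)/2 = 433.50 px; top offset = 0.
Bottom-left is one-third across and two-thirds down within the crop:
x = 433.50 + 1 × 819.00/3 ≈ 707; y = 0.00 + 2 × 585.00/3 ≈ 390.

(707, 390)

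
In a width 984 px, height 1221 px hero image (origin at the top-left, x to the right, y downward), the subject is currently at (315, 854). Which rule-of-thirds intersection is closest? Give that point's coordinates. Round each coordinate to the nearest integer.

Third lines: x ∈ {328, 656}, y ∈ {407, 814}.
315 is closer to x = 328; 854 is closer to y = 814.
So the nearest intersection is the lower-left power point.

(328, 814)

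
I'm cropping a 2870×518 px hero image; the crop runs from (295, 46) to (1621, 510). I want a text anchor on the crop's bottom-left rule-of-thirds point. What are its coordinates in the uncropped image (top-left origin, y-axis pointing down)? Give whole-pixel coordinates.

Crop width = 1621 − 295 = 1326 px; one third is 442.00 px.
Crop height = 510 − 46 = 464 px; one third is 154.67 px.
The bottom-left point is one-third across and two-thirds down within the crop:
x = 295 + 1 × 442.00 ≈ 737; y = 46 + 2 × 154.67 ≈ 355.

x = 737 px, y = 355 px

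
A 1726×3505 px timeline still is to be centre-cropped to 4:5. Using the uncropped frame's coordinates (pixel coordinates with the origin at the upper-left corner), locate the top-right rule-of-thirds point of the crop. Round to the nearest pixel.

1726/3505 < 4/5, so the 4:5 crop keeps the full width 1726 and trims height to 1726 × 5/4 = 2157.50 px.
Top offset = (3505 − 2157.50)/2 = 673.75 px; left offset = 0.
Top-right is two-thirds across and one-third down within the crop:
x = 0.00 + 2 × 1726.00/3 ≈ 1151; y = 673.75 + 1 × 2157.50/3 ≈ 1393.

x = 1151 px, y = 1393 px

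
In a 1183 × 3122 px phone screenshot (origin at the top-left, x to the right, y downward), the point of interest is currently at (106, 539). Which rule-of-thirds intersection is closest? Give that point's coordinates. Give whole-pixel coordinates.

Third lines: x ∈ {394, 789}, y ∈ {1041, 2081}.
106 is closer to x = 394; 539 is closer to y = 1041.
So the nearest intersection is the upper-left power point.

(394, 1041)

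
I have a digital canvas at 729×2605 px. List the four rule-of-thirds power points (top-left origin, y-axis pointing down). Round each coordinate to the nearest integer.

(243, 868), (486, 868), (243, 1737), (486, 1737)

One third of 729 is 243; one third of 2605 is 868.33.
Vertical third lines at x = 243 and x = 486; horizontal third lines at y = 868 and y = 1737.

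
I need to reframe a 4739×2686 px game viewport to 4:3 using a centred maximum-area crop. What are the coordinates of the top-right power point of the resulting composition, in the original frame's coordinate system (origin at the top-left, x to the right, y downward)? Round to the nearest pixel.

(2966, 895)

4739/2686 > 4/3, so the 4:3 crop keeps the full height 2686 and trims width to 2686 × 4/3 = 3581.33 px.
Left offset = (4739 − 3581.33)/2 = 578.83 px; top offset = 0.
Top-right is two-thirds across and one-third down within the crop:
x = 578.83 + 2 × 3581.33/3 ≈ 2966; y = 0.00 + 1 × 2686.00/3 ≈ 895.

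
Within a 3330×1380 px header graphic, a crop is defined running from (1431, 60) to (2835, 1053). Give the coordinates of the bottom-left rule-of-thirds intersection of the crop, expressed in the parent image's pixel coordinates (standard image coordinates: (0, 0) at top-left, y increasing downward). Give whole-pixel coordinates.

Crop width = 2835 − 1431 = 1404 px; one third is 468.00 px.
Crop height = 1053 − 60 = 993 px; one third is 331.00 px.
The bottom-left point is one-third across and two-thirds down within the crop:
x = 1431 + 1 × 468.00 ≈ 1899; y = 60 + 2 × 331.00 ≈ 722.

(1899, 722)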